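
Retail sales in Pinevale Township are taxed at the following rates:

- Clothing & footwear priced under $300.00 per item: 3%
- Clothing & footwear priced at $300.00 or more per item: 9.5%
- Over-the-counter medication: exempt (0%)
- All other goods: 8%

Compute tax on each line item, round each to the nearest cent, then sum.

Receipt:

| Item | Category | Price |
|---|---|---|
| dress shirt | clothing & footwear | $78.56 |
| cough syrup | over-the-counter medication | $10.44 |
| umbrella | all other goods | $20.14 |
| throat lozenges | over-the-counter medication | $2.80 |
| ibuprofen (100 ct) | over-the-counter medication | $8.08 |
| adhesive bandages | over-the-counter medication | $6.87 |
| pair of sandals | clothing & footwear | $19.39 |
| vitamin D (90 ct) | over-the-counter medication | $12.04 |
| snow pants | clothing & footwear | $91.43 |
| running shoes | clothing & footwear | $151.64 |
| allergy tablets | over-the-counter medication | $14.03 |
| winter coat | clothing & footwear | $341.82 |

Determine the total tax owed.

Dress shirt $78.56: clothing & footwear, under $300.00 → 3% → $2.36
Cough syrup $10.44: over-the-counter medication → 0% → $0.00
Umbrella $20.14: all other goods → 8% → $1.61
Throat lozenges $2.80: over-the-counter medication → 0% → $0.00
Ibuprofen (100 ct) $8.08: over-the-counter medication → 0% → $0.00
Adhesive bandages $6.87: over-the-counter medication → 0% → $0.00
Pair of sandals $19.39: clothing & footwear, under $300.00 → 3% → $0.58
Vitamin D (90 ct) $12.04: over-the-counter medication → 0% → $0.00
Snow pants $91.43: clothing & footwear, under $300.00 → 3% → $2.74
Running shoes $151.64: clothing & footwear, under $300.00 → 3% → $4.55
Allergy tablets $14.03: over-the-counter medication → 0% → $0.00
Winter coat $341.82: clothing & footwear, $300.00 or more → 9.5% → $32.47
Total tax = $2.36 + $1.61 + $0.58 + $2.74 + $4.55 + $32.47 = $44.31

$44.31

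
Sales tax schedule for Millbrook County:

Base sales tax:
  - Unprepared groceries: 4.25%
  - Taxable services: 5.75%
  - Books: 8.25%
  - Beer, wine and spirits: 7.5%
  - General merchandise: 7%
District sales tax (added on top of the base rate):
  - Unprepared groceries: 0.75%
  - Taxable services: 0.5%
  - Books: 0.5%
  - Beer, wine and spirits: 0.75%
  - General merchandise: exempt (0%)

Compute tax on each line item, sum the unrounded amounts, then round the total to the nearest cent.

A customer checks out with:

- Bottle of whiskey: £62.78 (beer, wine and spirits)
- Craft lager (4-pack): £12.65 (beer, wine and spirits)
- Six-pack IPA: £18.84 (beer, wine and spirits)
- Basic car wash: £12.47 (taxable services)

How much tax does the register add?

£8.56

Bottle of whiskey £62.78: beer, wine and spirits → 7.5% + 0.75% district = 8.25% → £5.17935
Craft lager (4-pack) £12.65: beer, wine and spirits → 7.5% + 0.75% district = 8.25% → £1.043625
Six-pack IPA £18.84: beer, wine and spirits → 7.5% + 0.75% district = 8.25% → £1.5543
Basic car wash £12.47: taxable services → 5.75% + 0.5% district = 6.25% → £0.779375
Unrounded tax sum = £8.55665 → £8.56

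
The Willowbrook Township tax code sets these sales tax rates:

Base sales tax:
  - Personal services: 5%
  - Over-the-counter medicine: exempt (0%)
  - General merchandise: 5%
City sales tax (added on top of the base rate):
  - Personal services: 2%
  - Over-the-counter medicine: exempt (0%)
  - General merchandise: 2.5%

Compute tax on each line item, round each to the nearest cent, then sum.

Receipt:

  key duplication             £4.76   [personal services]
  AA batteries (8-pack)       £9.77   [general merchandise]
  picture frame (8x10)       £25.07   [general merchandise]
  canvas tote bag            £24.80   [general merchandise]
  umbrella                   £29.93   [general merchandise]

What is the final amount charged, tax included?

£101.37

Key duplication £4.76: personal services → 5% + 2% city = 7% → £0.33
AA batteries (8-pack) £9.77: general merchandise → 5% + 2.5% city = 7.5% → £0.73
Picture frame (8x10) £25.07: general merchandise → 5% + 2.5% city = 7.5% → £1.88
Canvas tote bag £24.80: general merchandise → 5% + 2.5% city = 7.5% → £1.86
Umbrella £29.93: general merchandise → 5% + 2.5% city = 7.5% → £2.24
Subtotal = £94.33; tax = £7.04; total due = £101.37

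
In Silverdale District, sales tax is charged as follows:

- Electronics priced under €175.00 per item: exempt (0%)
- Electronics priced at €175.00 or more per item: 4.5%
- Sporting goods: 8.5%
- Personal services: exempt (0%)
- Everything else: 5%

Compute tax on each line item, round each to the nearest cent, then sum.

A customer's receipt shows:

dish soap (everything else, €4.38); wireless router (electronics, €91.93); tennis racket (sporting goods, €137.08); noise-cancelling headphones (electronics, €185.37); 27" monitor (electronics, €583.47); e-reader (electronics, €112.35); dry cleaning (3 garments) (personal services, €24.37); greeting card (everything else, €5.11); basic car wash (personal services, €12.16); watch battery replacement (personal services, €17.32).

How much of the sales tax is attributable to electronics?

Wireless router €91.93: electronics, under €175.00 → 0% → €0.00
Noise-cancelling headphones €185.37: electronics, €175.00 or more → 4.5% → €8.34
27" monitor €583.47: electronics, €175.00 or more → 4.5% → €26.26
E-reader €112.35: electronics, under €175.00 → 0% → €0.00
Tax on electronics = €0.00 + €8.34 + €26.26 + €0.00 = €34.60

€34.60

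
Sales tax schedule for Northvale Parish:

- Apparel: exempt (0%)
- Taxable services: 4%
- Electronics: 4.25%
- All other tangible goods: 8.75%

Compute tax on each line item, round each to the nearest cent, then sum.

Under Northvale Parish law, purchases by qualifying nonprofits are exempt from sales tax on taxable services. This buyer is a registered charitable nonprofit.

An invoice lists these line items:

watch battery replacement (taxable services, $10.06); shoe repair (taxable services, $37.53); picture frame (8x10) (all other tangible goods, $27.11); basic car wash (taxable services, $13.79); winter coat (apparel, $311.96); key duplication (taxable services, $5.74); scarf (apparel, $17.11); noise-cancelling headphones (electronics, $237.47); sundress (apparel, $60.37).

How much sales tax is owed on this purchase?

Watch battery replacement $10.06: taxable services, buyer-exempt → 0% → $0.00
Shoe repair $37.53: taxable services, buyer-exempt → 0% → $0.00
Picture frame (8x10) $27.11: all other tangible goods → 8.75% → $2.37
Basic car wash $13.79: taxable services, buyer-exempt → 0% → $0.00
Winter coat $311.96: apparel → 0% → $0.00
Key duplication $5.74: taxable services, buyer-exempt → 0% → $0.00
Scarf $17.11: apparel → 0% → $0.00
Noise-cancelling headphones $237.47: electronics → 4.25% → $10.09
Sundress $60.37: apparel → 0% → $0.00
Total tax = $2.37 + $10.09 = $12.46

$12.46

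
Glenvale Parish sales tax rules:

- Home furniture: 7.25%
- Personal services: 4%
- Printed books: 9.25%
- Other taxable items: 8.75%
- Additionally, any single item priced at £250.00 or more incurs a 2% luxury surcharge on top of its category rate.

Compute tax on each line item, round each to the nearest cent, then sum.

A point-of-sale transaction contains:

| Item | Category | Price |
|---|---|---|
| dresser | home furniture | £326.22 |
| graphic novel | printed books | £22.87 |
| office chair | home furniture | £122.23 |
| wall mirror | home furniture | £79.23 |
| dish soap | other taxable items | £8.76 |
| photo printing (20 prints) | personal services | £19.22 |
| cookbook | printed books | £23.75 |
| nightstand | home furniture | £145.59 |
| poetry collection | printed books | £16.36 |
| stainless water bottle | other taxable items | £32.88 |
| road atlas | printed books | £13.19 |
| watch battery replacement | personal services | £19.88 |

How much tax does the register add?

Dresser £326.22: home furniture → 7.25% + 2% surcharge = 9.25% → £30.18
Graphic novel £22.87: printed books → 9.25% → £2.12
Office chair £122.23: home furniture → 7.25% → £8.86
Wall mirror £79.23: home furniture → 7.25% → £5.74
Dish soap £8.76: other taxable items → 8.75% → £0.77
Photo printing (20 prints) £19.22: personal services → 4% → £0.77
Cookbook £23.75: printed books → 9.25% → £2.20
Nightstand £145.59: home furniture → 7.25% → £10.56
Poetry collection £16.36: printed books → 9.25% → £1.51
Stainless water bottle £32.88: other taxable items → 8.75% → £2.88
Road atlas £13.19: printed books → 9.25% → £1.22
Watch battery replacement £19.88: personal services → 4% → £0.80
Total tax = £30.18 + £2.12 + £8.86 + £5.74 + £0.77 + £0.77 + £2.20 + £10.56 + £1.51 + £2.88 + £1.22 + £0.80 = £67.61

£67.61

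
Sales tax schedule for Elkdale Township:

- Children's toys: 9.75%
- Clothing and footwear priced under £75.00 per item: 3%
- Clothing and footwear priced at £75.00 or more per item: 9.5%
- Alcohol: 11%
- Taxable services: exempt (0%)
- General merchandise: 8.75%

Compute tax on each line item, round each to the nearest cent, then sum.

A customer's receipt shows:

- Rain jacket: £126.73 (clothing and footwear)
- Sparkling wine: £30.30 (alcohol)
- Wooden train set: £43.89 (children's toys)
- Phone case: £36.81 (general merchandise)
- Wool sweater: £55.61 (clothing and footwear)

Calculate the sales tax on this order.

Rain jacket £126.73: clothing and footwear, £75.00 or more → 9.5% → £12.04
Sparkling wine £30.30: alcohol → 11% → £3.33
Wooden train set £43.89: children's toys → 9.75% → £4.28
Phone case £36.81: general merchandise → 8.75% → £3.22
Wool sweater £55.61: clothing and footwear, under £75.00 → 3% → £1.67
Total tax = £12.04 + £3.33 + £4.28 + £3.22 + £1.67 = £24.54

£24.54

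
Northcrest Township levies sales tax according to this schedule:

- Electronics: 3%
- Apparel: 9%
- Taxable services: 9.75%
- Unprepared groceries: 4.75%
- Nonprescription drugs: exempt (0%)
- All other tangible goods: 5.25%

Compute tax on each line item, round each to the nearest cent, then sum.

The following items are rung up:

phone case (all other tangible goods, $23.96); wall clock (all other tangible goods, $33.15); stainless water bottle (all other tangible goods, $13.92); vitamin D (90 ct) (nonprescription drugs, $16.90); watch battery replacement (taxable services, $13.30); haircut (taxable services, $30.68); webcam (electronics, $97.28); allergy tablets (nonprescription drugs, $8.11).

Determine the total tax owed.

$10.94

Phone case $23.96: all other tangible goods → 5.25% → $1.26
Wall clock $33.15: all other tangible goods → 5.25% → $1.74
Stainless water bottle $13.92: all other tangible goods → 5.25% → $0.73
Vitamin D (90 ct) $16.90: nonprescription drugs → 0% → $0.00
Watch battery replacement $13.30: taxable services → 9.75% → $1.30
Haircut $30.68: taxable services → 9.75% → $2.99
Webcam $97.28: electronics → 3% → $2.92
Allergy tablets $8.11: nonprescription drugs → 0% → $0.00
Total tax = $1.26 + $1.74 + $0.73 + $1.30 + $2.99 + $2.92 = $10.94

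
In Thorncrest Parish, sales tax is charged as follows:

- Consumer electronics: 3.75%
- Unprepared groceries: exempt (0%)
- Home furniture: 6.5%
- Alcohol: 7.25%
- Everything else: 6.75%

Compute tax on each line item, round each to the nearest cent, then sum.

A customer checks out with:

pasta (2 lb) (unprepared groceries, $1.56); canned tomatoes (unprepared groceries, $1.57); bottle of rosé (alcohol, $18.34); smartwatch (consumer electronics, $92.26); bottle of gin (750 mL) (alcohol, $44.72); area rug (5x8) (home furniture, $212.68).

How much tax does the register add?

Pasta (2 lb) $1.56: unprepared groceries → 0% → $0.00
Canned tomatoes $1.57: unprepared groceries → 0% → $0.00
Bottle of rosé $18.34: alcohol → 7.25% → $1.33
Smartwatch $92.26: consumer electronics → 3.75% → $3.46
Bottle of gin (750 mL) $44.72: alcohol → 7.25% → $3.24
Area rug (5x8) $212.68: home furniture → 6.5% → $13.82
Total tax = $1.33 + $3.46 + $3.24 + $13.82 = $21.85

$21.85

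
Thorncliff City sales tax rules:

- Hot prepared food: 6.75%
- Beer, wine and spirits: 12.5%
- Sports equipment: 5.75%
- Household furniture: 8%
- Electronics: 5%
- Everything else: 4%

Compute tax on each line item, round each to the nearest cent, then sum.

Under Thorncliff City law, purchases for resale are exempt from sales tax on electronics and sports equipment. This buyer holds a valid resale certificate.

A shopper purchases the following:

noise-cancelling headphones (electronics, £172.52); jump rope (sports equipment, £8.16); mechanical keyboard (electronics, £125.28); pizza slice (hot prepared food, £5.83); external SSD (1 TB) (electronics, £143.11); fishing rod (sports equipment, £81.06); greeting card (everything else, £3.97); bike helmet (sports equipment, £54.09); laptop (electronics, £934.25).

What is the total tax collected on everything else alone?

Greeting card £3.97: everything else → 4% → £0.16
Tax on everything else = £0.16

£0.16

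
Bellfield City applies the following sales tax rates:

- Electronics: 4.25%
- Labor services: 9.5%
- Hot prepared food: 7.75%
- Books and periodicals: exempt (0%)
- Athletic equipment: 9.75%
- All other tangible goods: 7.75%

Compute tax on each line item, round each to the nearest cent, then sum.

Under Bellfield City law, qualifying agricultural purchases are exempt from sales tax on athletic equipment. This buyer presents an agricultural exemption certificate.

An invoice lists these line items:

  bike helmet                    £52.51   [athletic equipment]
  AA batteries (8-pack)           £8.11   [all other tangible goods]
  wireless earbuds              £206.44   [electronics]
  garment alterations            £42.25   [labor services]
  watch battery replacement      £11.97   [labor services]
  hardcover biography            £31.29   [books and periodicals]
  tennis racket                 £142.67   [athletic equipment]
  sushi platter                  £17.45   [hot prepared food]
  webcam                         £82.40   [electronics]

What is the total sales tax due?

£19.40

Bike helmet £52.51: athletic equipment, buyer-exempt → 0% → £0.00
AA batteries (8-pack) £8.11: all other tangible goods → 7.75% → £0.63
Wireless earbuds £206.44: electronics → 4.25% → £8.77
Garment alterations £42.25: labor services → 9.5% → £4.01
Watch battery replacement £11.97: labor services → 9.5% → £1.14
Hardcover biography £31.29: books and periodicals → 0% → £0.00
Tennis racket £142.67: athletic equipment, buyer-exempt → 0% → £0.00
Sushi platter £17.45: hot prepared food → 7.75% → £1.35
Webcam £82.40: electronics → 4.25% → £3.50
Total tax = £0.63 + £8.77 + £4.01 + £1.14 + £1.35 + £3.50 = £19.40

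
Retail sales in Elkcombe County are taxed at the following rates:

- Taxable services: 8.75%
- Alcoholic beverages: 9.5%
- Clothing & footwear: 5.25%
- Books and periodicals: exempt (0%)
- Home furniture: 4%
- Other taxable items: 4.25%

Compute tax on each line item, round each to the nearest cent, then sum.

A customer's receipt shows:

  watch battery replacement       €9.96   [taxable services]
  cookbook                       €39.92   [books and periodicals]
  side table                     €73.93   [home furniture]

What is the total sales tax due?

Watch battery replacement €9.96: taxable services → 8.75% → €0.87
Cookbook €39.92: books and periodicals → 0% → €0.00
Side table €73.93: home furniture → 4% → €2.96
Total tax = €0.87 + €2.96 = €3.83

€3.83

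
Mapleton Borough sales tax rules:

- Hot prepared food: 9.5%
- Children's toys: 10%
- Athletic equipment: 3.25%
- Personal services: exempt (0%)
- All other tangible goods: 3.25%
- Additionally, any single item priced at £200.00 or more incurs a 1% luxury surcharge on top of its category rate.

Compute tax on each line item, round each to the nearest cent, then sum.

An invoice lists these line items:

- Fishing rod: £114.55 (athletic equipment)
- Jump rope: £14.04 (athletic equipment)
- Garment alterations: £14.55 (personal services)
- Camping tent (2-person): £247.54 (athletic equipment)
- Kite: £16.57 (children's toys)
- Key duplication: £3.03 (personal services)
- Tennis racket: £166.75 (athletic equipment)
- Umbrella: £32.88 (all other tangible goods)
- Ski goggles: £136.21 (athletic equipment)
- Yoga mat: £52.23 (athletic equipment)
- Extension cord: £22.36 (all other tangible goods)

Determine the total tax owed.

£29.71

Fishing rod £114.55: athletic equipment → 3.25% → £3.72
Jump rope £14.04: athletic equipment → 3.25% → £0.46
Garment alterations £14.55: personal services → 0% → £0.00
Camping tent (2-person) £247.54: athletic equipment → 3.25% + 1% surcharge = 4.25% → £10.52
Kite £16.57: children's toys → 10% → £1.66
Key duplication £3.03: personal services → 0% → £0.00
Tennis racket £166.75: athletic equipment → 3.25% → £5.42
Umbrella £32.88: all other tangible goods → 3.25% → £1.07
Ski goggles £136.21: athletic equipment → 3.25% → £4.43
Yoga mat £52.23: athletic equipment → 3.25% → £1.70
Extension cord £22.36: all other tangible goods → 3.25% → £0.73
Total tax = £3.72 + £0.46 + £10.52 + £1.66 + £5.42 + £1.07 + £4.43 + £1.70 + £0.73 = £29.71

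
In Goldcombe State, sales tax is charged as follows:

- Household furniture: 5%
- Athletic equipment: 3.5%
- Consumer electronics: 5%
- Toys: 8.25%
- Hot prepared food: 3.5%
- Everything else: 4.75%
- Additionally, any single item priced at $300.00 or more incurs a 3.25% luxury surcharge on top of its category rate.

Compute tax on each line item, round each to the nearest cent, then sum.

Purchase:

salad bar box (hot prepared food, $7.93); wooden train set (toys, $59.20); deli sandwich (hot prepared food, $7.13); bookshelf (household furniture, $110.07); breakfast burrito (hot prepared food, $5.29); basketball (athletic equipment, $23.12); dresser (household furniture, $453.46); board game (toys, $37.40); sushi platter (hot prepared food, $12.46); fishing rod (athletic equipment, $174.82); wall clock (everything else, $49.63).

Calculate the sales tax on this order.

Salad bar box $7.93: hot prepared food → 3.5% → $0.28
Wooden train set $59.20: toys → 8.25% → $4.88
Deli sandwich $7.13: hot prepared food → 3.5% → $0.25
Bookshelf $110.07: household furniture → 5% → $5.50
Breakfast burrito $5.29: hot prepared food → 3.5% → $0.19
Basketball $23.12: athletic equipment → 3.5% → $0.81
Dresser $453.46: household furniture → 5% + 3.25% surcharge = 8.25% → $37.41
Board game $37.40: toys → 8.25% → $3.09
Sushi platter $12.46: hot prepared food → 3.5% → $0.44
Fishing rod $174.82: athletic equipment → 3.5% → $6.12
Wall clock $49.63: everything else → 4.75% → $2.36
Total tax = $0.28 + $4.88 + $0.25 + $5.50 + $0.19 + $0.81 + $37.41 + $3.09 + $0.44 + $6.12 + $2.36 = $61.33

$61.33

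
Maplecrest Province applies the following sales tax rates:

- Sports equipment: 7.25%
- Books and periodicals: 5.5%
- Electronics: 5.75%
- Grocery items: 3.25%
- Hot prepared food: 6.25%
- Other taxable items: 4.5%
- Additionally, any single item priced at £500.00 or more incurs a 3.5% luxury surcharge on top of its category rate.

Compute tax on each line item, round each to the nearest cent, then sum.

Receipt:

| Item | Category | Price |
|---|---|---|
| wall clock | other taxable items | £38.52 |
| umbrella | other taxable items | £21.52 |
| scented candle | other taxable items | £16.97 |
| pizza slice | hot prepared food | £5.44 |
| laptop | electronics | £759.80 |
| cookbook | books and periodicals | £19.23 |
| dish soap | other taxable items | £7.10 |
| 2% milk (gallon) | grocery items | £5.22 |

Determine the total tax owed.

Wall clock £38.52: other taxable items → 4.5% → £1.73
Umbrella £21.52: other taxable items → 4.5% → £0.97
Scented candle £16.97: other taxable items → 4.5% → £0.76
Pizza slice £5.44: hot prepared food → 6.25% → £0.34
Laptop £759.80: electronics → 5.75% + 3.5% surcharge = 9.25% → £70.28
Cookbook £19.23: books and periodicals → 5.5% → £1.06
Dish soap £7.10: other taxable items → 4.5% → £0.32
2% milk (gallon) £5.22: grocery items → 3.25% → £0.17
Total tax = £1.73 + £0.97 + £0.76 + £0.34 + £70.28 + £1.06 + £0.32 + £0.17 = £75.63

£75.63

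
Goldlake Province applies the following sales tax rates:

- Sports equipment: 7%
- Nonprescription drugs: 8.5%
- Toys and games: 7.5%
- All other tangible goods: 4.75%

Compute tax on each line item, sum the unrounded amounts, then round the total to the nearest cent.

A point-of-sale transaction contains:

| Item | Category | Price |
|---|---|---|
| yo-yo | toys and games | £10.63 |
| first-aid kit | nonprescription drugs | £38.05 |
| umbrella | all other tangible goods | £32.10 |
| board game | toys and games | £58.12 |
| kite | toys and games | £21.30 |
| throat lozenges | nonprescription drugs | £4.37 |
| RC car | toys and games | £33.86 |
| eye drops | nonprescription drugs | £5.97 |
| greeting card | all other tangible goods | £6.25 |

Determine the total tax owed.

Yo-yo £10.63: toys and games → 7.5% → £0.79725
First-aid kit £38.05: nonprescription drugs → 8.5% → £3.23425
Umbrella £32.10: all other tangible goods → 4.75% → £1.52475
Board game £58.12: toys and games → 7.5% → £4.359
Kite £21.30: toys and games → 7.5% → £1.5975
Throat lozenges £4.37: nonprescription drugs → 8.5% → £0.37145
RC car £33.86: toys and games → 7.5% → £2.5395
Eye drops £5.97: nonprescription drugs → 8.5% → £0.50745
Greeting card £6.25: all other tangible goods → 4.75% → £0.296875
Unrounded tax sum = £15.228025 → £15.23

£15.23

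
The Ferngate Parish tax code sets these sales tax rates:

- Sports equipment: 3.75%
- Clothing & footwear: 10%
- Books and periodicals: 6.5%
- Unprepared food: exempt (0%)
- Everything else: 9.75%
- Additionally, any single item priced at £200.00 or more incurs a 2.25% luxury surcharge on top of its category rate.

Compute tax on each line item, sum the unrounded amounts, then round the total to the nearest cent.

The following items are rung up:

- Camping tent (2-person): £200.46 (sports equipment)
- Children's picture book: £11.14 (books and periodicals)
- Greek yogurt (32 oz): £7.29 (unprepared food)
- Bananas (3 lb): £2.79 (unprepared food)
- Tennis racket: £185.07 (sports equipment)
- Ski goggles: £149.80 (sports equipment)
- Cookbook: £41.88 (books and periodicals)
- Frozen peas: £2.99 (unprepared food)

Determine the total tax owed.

Camping tent (2-person) £200.46: sports equipment → 3.75% + 2.25% surcharge = 6% → £12.0276
Children's picture book £11.14: books and periodicals → 6.5% → £0.7241
Greek yogurt (32 oz) £7.29: unprepared food → 0% → £0.00
Bananas (3 lb) £2.79: unprepared food → 0% → £0.00
Tennis racket £185.07: sports equipment → 3.75% → £6.940125
Ski goggles £149.80: sports equipment → 3.75% → £5.6175
Cookbook £41.88: books and periodicals → 6.5% → £2.7222
Frozen peas £2.99: unprepared food → 0% → £0.00
Unrounded tax sum = £28.031525 → £28.03

£28.03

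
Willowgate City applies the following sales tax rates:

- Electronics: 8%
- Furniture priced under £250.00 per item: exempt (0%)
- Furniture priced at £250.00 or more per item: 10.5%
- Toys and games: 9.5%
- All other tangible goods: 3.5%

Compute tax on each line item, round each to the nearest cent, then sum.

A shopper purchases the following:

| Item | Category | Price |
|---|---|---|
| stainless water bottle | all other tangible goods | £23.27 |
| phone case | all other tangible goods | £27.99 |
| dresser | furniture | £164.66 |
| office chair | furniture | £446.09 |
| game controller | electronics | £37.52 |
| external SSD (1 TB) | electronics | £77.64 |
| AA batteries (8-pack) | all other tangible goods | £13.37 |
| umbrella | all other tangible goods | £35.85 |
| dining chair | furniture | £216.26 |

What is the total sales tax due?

Stainless water bottle £23.27: all other tangible goods → 3.5% → £0.81
Phone case £27.99: all other tangible goods → 3.5% → £0.98
Dresser £164.66: furniture, under £250.00 → 0% → £0.00
Office chair £446.09: furniture, £250.00 or more → 10.5% → £46.84
Game controller £37.52: electronics → 8% → £3.00
External SSD (1 TB) £77.64: electronics → 8% → £6.21
AA batteries (8-pack) £13.37: all other tangible goods → 3.5% → £0.47
Umbrella £35.85: all other tangible goods → 3.5% → £1.25
Dining chair £216.26: furniture, under £250.00 → 0% → £0.00
Total tax = £0.81 + £0.98 + £46.84 + £3.00 + £6.21 + £0.47 + £1.25 = £59.56

£59.56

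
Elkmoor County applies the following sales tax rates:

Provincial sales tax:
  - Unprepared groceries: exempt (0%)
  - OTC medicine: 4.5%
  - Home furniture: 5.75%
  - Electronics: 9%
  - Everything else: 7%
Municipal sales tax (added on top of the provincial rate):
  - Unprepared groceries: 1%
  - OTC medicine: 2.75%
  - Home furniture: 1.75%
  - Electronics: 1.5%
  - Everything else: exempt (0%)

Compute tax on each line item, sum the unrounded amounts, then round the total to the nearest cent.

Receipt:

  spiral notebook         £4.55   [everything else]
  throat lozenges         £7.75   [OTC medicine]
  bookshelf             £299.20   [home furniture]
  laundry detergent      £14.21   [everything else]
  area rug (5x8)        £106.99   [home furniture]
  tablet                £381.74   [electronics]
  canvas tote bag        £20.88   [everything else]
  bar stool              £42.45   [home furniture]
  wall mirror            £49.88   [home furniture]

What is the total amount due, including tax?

Spiral notebook £4.55: everything else → 7% + 0% municipal = 7% → £0.3185
Throat lozenges £7.75: OTC medicine → 4.5% + 2.75% municipal = 7.25% → £0.561875
Bookshelf £299.20: home furniture → 5.75% + 1.75% municipal = 7.5% → £22.44
Laundry detergent £14.21: everything else → 7% + 0% municipal = 7% → £0.9947
Area rug (5x8) £106.99: home furniture → 5.75% + 1.75% municipal = 7.5% → £8.02425
Tablet £381.74: electronics → 9% + 1.5% municipal = 10.5% → £40.0827
Canvas tote bag £20.88: everything else → 7% + 0% municipal = 7% → £1.4616
Bar stool £42.45: home furniture → 5.75% + 1.75% municipal = 7.5% → £3.18375
Wall mirror £49.88: home furniture → 5.75% + 1.75% municipal = 7.5% → £3.741
Subtotal = £927.65; unrounded tax = £80.808375 → £80.81; total due = £1008.46

£1008.46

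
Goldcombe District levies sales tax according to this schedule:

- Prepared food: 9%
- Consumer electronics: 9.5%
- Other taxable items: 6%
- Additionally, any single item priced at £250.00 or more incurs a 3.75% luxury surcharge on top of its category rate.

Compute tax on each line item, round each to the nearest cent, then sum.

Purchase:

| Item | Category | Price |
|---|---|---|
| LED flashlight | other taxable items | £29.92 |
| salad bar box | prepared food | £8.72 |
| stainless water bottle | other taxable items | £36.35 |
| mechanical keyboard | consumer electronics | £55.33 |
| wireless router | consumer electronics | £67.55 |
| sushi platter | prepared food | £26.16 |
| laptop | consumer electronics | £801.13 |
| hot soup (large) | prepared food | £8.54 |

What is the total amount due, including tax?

LED flashlight £29.92: other taxable items → 6% → £1.80
Salad bar box £8.72: prepared food → 9% → £0.78
Stainless water bottle £36.35: other taxable items → 6% → £2.18
Mechanical keyboard £55.33: consumer electronics → 9.5% → £5.26
Wireless router £67.55: consumer electronics → 9.5% → £6.42
Sushi platter £26.16: prepared food → 9% → £2.35
Laptop £801.13: consumer electronics → 9.5% + 3.75% surcharge = 13.25% → £106.15
Hot soup (large) £8.54: prepared food → 9% → £0.77
Subtotal = £1033.70; tax = £125.71; total due = £1159.41

£1159.41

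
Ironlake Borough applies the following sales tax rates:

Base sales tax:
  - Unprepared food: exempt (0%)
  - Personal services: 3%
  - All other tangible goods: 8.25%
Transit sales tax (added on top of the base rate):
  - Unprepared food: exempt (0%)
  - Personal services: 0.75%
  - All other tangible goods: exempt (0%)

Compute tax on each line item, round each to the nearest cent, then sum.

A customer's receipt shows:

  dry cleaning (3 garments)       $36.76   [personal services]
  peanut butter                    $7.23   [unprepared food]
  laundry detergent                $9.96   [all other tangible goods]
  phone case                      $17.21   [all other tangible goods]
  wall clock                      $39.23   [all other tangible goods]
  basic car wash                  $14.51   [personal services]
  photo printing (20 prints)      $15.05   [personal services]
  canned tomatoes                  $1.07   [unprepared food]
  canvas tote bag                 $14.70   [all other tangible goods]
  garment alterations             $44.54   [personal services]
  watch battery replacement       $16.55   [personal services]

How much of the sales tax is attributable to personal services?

Dry cleaning (3 garments) $36.76: personal services → 3% + 0.75% transit = 3.75% → $1.38
Basic car wash $14.51: personal services → 3% + 0.75% transit = 3.75% → $0.54
Photo printing (20 prints) $15.05: personal services → 3% + 0.75% transit = 3.75% → $0.56
Garment alterations $44.54: personal services → 3% + 0.75% transit = 3.75% → $1.67
Watch battery replacement $16.55: personal services → 3% + 0.75% transit = 3.75% → $0.62
Tax on personal services = $1.38 + $0.54 + $0.56 + $1.67 + $0.62 = $4.77

$4.77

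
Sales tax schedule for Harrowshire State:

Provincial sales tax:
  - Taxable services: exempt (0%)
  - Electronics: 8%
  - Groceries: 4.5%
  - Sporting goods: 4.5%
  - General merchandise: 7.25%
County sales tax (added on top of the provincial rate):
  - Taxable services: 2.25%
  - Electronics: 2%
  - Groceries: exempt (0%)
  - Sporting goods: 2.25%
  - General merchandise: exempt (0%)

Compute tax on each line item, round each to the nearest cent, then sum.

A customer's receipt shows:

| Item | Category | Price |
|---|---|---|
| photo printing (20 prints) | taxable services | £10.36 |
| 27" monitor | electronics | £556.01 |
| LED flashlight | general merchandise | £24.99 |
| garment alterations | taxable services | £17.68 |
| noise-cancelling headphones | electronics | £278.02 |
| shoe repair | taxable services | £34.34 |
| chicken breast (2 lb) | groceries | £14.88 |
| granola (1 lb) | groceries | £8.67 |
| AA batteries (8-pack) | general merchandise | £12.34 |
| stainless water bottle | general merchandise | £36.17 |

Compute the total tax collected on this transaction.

Photo printing (20 prints) £10.36: taxable services → 0% + 2.25% county = 2.25% → £0.23
27" monitor £556.01: electronics → 8% + 2% county = 10% → £55.60
LED flashlight £24.99: general merchandise → 7.25% + 0% county = 7.25% → £1.81
Garment alterations £17.68: taxable services → 0% + 2.25% county = 2.25% → £0.40
Noise-cancelling headphones £278.02: electronics → 8% + 2% county = 10% → £27.80
Shoe repair £34.34: taxable services → 0% + 2.25% county = 2.25% → £0.77
Chicken breast (2 lb) £14.88: groceries → 4.5% + 0% county = 4.5% → £0.67
Granola (1 lb) £8.67: groceries → 4.5% + 0% county = 4.5% → £0.39
AA batteries (8-pack) £12.34: general merchandise → 7.25% + 0% county = 7.25% → £0.89
Stainless water bottle £36.17: general merchandise → 7.25% + 0% county = 7.25% → £2.62
Total tax = £0.23 + £55.60 + £1.81 + £0.40 + £27.80 + £0.77 + £0.67 + £0.39 + £0.89 + £2.62 = £91.18

£91.18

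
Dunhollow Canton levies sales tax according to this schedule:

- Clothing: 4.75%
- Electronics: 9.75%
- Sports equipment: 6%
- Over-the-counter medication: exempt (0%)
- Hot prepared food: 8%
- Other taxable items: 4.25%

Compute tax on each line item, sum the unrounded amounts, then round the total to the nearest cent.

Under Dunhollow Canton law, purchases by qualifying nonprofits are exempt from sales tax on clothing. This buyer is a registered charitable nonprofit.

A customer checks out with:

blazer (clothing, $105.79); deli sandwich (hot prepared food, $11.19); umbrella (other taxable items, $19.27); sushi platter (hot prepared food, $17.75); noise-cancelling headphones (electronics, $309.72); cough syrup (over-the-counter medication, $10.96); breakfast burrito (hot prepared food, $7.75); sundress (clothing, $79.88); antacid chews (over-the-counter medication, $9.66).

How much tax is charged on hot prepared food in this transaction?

Deli sandwich $11.19: hot prepared food → 8% → $0.8952
Sushi platter $17.75: hot prepared food → 8% → $1.42
Breakfast burrito $7.75: hot prepared food → 8% → $0.62
Tax on hot prepared food: unrounded sum = $2.9352 → $2.94

$2.94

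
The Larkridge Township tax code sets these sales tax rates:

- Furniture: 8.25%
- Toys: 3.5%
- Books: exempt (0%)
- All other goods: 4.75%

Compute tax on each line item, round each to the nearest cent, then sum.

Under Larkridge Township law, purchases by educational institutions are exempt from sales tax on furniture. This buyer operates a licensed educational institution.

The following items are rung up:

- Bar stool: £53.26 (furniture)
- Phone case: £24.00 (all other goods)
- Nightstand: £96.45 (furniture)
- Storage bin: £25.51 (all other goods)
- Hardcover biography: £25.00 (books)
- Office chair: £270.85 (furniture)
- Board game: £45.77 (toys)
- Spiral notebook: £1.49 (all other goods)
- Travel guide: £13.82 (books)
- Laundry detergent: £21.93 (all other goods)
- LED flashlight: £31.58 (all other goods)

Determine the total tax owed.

£6.56

Bar stool £53.26: furniture, buyer-exempt → 0% → £0.00
Phone case £24.00: all other goods → 4.75% → £1.14
Nightstand £96.45: furniture, buyer-exempt → 0% → £0.00
Storage bin £25.51: all other goods → 4.75% → £1.21
Hardcover biography £25.00: books → 0% → £0.00
Office chair £270.85: furniture, buyer-exempt → 0% → £0.00
Board game £45.77: toys → 3.5% → £1.60
Spiral notebook £1.49: all other goods → 4.75% → £0.07
Travel guide £13.82: books → 0% → £0.00
Laundry detergent £21.93: all other goods → 4.75% → £1.04
LED flashlight £31.58: all other goods → 4.75% → £1.50
Total tax = £1.14 + £1.21 + £1.60 + £0.07 + £1.04 + £1.50 = £6.56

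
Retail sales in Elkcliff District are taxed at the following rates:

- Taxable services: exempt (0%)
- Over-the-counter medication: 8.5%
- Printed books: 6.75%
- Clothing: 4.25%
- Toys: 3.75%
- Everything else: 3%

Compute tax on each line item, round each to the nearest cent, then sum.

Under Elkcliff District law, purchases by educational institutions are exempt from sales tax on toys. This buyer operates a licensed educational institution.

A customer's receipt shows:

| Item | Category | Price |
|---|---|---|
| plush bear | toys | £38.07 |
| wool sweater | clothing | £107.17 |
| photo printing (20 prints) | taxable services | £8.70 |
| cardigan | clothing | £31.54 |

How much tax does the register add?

Plush bear £38.07: toys, buyer-exempt → 0% → £0.00
Wool sweater £107.17: clothing → 4.25% → £4.55
Photo printing (20 prints) £8.70: taxable services → 0% → £0.00
Cardigan £31.54: clothing → 4.25% → £1.34
Total tax = £4.55 + £1.34 = £5.89

£5.89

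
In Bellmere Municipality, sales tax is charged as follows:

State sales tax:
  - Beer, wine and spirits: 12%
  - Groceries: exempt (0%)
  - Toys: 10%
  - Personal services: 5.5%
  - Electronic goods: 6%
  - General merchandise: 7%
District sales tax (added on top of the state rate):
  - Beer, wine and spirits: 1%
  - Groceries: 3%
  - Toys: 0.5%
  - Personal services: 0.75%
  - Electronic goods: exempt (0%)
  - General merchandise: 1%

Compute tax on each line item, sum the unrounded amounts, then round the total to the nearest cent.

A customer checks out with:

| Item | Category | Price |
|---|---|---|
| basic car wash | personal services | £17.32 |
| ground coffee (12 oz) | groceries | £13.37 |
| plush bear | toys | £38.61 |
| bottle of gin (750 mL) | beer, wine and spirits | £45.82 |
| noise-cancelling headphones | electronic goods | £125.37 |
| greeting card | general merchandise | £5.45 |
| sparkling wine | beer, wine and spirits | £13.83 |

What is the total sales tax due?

Basic car wash £17.32: personal services → 5.5% + 0.75% district = 6.25% → £1.0825
Ground coffee (12 oz) £13.37: groceries → 0% + 3% district = 3% → £0.4011
Plush bear £38.61: toys → 10% + 0.5% district = 10.5% → £4.05405
Bottle of gin (750 mL) £45.82: beer, wine and spirits → 12% + 1% district = 13% → £5.9566
Noise-cancelling headphones £125.37: electronic goods → 6% + 0% district = 6% → £7.5222
Greeting card £5.45: general merchandise → 7% + 1% district = 8% → £0.436
Sparkling wine £13.83: beer, wine and spirits → 12% + 1% district = 13% → £1.7979
Unrounded tax sum = £21.25035 → £21.25

£21.25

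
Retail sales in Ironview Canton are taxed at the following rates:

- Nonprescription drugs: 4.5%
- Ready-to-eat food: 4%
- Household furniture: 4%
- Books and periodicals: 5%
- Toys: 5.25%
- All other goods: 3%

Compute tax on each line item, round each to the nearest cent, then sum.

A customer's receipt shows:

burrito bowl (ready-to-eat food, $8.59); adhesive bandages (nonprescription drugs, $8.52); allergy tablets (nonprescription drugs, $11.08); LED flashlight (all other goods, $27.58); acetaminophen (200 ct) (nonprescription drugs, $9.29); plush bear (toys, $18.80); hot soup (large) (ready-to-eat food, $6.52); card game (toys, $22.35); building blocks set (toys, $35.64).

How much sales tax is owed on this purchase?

$6.76

Burrito bowl $8.59: ready-to-eat food → 4% → $0.34
Adhesive bandages $8.52: nonprescription drugs → 4.5% → $0.38
Allergy tablets $11.08: nonprescription drugs → 4.5% → $0.50
LED flashlight $27.58: all other goods → 3% → $0.83
Acetaminophen (200 ct) $9.29: nonprescription drugs → 4.5% → $0.42
Plush bear $18.80: toys → 5.25% → $0.99
Hot soup (large) $6.52: ready-to-eat food → 4% → $0.26
Card game $22.35: toys → 5.25% → $1.17
Building blocks set $35.64: toys → 5.25% → $1.87
Total tax = $0.34 + $0.38 + $0.50 + $0.83 + $0.42 + $0.99 + $0.26 + $1.17 + $1.87 = $6.76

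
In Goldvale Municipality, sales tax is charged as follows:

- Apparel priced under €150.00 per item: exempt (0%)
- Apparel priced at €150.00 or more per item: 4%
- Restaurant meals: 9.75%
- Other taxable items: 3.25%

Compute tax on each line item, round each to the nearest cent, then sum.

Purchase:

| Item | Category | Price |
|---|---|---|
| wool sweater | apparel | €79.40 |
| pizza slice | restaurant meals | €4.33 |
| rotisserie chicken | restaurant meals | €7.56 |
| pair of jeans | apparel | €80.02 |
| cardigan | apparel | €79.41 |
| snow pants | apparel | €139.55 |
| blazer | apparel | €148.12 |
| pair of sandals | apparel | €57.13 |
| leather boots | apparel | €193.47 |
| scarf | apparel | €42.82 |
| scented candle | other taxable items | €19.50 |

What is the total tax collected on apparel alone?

€7.74

Wool sweater €79.40: apparel, under €150.00 → 0% → €0.00
Pair of jeans €80.02: apparel, under €150.00 → 0% → €0.00
Cardigan €79.41: apparel, under €150.00 → 0% → €0.00
Snow pants €139.55: apparel, under €150.00 → 0% → €0.00
Blazer €148.12: apparel, under €150.00 → 0% → €0.00
Pair of sandals €57.13: apparel, under €150.00 → 0% → €0.00
Leather boots €193.47: apparel, €150.00 or more → 4% → €7.74
Scarf €42.82: apparel, under €150.00 → 0% → €0.00
Tax on apparel = €0.00 + €0.00 + €0.00 + €0.00 + €0.00 + €0.00 + €7.74 + €0.00 = €7.74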